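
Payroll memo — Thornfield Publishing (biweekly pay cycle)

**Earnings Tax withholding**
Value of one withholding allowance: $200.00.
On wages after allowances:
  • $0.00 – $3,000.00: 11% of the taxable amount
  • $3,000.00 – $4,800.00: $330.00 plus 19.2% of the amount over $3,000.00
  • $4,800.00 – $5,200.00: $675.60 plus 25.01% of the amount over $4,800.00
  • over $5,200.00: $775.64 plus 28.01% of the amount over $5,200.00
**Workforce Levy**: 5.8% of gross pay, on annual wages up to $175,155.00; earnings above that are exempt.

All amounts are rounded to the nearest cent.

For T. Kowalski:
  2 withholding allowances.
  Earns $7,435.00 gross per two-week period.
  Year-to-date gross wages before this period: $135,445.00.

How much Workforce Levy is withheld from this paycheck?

Workforce Levy: 5.8% × $7,435.00 = $431.23

$431.23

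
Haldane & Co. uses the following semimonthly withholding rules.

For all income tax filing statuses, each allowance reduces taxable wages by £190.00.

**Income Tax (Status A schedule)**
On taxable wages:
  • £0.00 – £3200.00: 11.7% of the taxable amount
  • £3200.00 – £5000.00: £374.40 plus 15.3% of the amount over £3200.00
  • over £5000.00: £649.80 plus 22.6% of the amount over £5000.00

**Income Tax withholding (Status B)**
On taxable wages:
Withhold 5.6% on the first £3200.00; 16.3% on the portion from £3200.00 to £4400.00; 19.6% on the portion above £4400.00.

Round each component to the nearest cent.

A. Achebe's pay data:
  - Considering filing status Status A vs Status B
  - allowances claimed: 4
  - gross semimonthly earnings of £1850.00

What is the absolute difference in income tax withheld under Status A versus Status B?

£66.49

Income Tax (Status A): taxable = £1850.00 − 4×£190.00 = £1090.00
  11.7% × £1090.00 = £127.53
Income Tax (Status B): taxable = £1850.00 − 4×£190.00 = £1090.00
  5.6% × £1090.00 = £61.04
Difference: |£127.53 − £61.04| = £66.49 (higher under Status A)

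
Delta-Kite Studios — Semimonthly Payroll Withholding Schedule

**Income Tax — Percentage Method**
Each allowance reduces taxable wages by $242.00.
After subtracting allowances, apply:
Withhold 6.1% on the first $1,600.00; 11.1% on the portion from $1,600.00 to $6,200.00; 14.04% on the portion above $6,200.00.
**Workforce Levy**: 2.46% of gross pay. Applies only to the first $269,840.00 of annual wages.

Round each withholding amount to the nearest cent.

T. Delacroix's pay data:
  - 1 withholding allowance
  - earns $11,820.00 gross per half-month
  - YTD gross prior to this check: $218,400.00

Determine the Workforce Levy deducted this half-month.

$290.77

Workforce Levy: 2.46% × $11,820.00 = $290.77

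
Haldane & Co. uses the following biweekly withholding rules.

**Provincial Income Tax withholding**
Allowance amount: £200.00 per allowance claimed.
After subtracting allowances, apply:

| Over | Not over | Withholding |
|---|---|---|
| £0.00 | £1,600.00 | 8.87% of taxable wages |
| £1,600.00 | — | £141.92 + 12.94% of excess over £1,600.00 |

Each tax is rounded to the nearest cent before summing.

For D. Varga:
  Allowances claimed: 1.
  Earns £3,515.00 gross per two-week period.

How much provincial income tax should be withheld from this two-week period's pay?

£363.84

Provincial Income Tax: taxable = £3,515.00 − 1×£200.00 = £3,315.00
  £141.92 + 12.94% × (£3,315.00 − £1,600.00) = £141.92 + 12.94% × £1,715.00 = £363.84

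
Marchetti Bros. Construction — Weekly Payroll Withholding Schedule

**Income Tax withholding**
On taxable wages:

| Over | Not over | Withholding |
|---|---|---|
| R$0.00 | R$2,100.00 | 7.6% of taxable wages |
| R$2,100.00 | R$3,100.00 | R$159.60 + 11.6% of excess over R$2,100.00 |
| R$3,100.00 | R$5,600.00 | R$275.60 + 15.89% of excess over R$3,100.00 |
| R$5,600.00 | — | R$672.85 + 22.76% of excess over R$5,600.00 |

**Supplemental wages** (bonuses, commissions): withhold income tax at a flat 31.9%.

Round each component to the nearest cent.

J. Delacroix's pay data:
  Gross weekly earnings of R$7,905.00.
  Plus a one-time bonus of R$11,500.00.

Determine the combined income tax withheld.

Income Tax: taxable = R$7,905.00
  R$672.85 + 22.76% × (R$7,905.00 − R$5,600.00) = R$672.85 + 22.76% × R$2,305.00 = R$1,197.47
Supplemental (31.9% flat on bonus): 31.9% × R$11,500.00 = R$3,668.50
Total income tax: R$1,197.47 + R$3,668.50 = R$4,865.97

R$4,865.97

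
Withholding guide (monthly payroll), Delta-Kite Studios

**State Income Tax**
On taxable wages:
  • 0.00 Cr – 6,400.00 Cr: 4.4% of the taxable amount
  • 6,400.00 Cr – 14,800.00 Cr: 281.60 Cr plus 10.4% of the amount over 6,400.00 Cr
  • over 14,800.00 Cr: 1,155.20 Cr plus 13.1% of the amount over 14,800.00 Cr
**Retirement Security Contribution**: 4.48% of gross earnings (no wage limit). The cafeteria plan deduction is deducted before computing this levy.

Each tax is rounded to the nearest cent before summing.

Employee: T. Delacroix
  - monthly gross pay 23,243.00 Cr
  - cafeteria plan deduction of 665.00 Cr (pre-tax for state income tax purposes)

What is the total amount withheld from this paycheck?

3,185.61 Cr

State Income Tax: taxable = 23,243.00 Cr − 665.00 Cr = 22,578.00 Cr
  1,155.20 Cr + 13.1% × (22,578.00 Cr − 14,800.00 Cr) = 1,155.20 Cr + 13.1% × 7,778.00 Cr = 2,174.12 Cr
Retirement Security Contribution: 4.48% × 22,578.00 Cr = 1,011.49 Cr
Total: 2,174.12 Cr + 1,011.49 Cr = 3,185.61 Cr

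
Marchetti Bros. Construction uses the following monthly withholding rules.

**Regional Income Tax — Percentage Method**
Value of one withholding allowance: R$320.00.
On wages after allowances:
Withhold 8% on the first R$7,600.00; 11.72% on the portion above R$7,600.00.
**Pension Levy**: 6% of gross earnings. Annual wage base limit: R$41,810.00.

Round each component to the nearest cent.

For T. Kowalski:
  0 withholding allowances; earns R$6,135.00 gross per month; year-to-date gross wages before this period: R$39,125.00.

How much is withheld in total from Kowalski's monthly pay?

Regional Income Tax: taxable = R$6,135.00
  8% × R$6,135.00 = R$490.80
Pension Levy: cap R$41,810.00 − YTD R$39,125.00 = R$2,685.00 subject; 6% × R$2,685.00 = R$161.10
Total: R$490.80 + R$161.10 = R$651.90

R$651.90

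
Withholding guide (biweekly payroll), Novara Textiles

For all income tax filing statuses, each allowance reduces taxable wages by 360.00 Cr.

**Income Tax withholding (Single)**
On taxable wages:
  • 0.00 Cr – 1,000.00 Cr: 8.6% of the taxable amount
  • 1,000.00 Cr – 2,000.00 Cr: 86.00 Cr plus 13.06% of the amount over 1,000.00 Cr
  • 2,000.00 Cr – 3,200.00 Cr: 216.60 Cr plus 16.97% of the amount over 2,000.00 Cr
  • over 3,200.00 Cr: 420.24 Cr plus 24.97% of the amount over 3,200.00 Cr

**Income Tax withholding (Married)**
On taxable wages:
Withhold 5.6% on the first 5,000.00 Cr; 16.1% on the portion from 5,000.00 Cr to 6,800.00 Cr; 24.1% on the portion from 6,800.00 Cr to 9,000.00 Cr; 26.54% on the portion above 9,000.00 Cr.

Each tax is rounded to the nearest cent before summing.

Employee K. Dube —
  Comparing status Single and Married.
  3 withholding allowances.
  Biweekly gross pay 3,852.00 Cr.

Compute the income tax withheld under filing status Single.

347.61 Cr

Income Tax (Single): taxable = 3,852.00 Cr − 3×360.00 Cr = 2,772.00 Cr
  216.60 Cr + 16.97% × (2,772.00 Cr − 2,000.00 Cr) = 216.60 Cr + 16.97% × 772.00 Cr = 347.61 Cr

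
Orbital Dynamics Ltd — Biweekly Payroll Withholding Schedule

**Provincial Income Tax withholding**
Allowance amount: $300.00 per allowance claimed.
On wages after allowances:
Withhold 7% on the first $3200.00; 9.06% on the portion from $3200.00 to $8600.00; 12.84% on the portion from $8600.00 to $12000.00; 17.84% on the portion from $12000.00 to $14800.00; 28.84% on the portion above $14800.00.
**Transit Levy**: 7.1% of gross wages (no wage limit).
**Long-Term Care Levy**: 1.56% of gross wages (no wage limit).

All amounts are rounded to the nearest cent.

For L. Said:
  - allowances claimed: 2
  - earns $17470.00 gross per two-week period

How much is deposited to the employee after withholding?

$13710.79

Provincial Income Tax: taxable = $17470.00 − 2×$300.00 = $16870.00
  $1649.32 + 28.84% × ($16870.00 − $14800.00) = $1649.32 + 28.84% × $2070.00 = $2246.31
Transit Levy: 7.1% × $17470.00 = $1240.37
Long-Term Care Levy: 1.56% × $17470.00 = $272.53
Total withheld: $2246.31 + $1240.37 + $272.53 = $3759.21
Net pay: $17470.00 − $3759.21 = $13710.79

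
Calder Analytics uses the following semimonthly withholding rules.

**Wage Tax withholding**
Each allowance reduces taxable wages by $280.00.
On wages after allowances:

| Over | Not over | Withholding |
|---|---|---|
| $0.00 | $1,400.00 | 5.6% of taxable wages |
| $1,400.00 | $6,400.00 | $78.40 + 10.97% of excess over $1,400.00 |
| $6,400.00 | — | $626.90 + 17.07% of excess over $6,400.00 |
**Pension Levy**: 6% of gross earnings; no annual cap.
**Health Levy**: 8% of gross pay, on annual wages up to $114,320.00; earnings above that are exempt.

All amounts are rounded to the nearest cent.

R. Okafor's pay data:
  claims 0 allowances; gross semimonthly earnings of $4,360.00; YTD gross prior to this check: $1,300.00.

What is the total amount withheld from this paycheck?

$1,013.51

Wage Tax: taxable = $4,360.00
  $78.40 + 10.97% × ($4,360.00 − $1,400.00) = $78.40 + 10.97% × $2,960.00 = $403.11
Pension Levy: 6% × $4,360.00 = $261.60
Health Levy: 8% × $4,360.00 = $348.80
Total: $403.11 + $261.60 + $348.80 = $1,013.51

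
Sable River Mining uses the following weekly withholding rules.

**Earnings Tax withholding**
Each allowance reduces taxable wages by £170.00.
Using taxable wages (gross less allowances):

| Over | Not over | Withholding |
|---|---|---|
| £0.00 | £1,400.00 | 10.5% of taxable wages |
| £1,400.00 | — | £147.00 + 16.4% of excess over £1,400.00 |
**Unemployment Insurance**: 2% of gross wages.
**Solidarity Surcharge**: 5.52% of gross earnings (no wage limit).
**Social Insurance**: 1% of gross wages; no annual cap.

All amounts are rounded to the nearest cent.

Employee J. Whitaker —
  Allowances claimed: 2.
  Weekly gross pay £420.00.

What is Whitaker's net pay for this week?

Earnings Tax: taxable = £420.00 − 2×£170.00 = £80.00
  10.5% × £80.00 = £8.40
Unemployment Insurance: 2% × £420.00 = £8.40
Solidarity Surcharge: 5.52% × £420.00 = £23.18
Social Insurance: 1% × £420.00 = £4.20
Total withheld: £8.40 + £8.40 + £23.18 + £4.20 = £44.18
Net pay: £420.00 − £44.18 = £375.82

£375.82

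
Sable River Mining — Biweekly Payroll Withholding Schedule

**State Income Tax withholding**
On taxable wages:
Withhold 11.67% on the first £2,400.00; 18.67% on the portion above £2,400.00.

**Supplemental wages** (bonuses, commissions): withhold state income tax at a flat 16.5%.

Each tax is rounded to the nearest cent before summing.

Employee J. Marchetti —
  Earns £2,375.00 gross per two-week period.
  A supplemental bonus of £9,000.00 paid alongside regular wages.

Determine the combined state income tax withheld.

£1,762.16

State Income Tax: taxable = £2,375.00
  11.67% × £2,375.00 = £277.16
Supplemental (16.5% flat on bonus): 16.5% × £9,000.00 = £1,485.00
Total state income tax: £277.16 + £1,485.00 = £1,762.16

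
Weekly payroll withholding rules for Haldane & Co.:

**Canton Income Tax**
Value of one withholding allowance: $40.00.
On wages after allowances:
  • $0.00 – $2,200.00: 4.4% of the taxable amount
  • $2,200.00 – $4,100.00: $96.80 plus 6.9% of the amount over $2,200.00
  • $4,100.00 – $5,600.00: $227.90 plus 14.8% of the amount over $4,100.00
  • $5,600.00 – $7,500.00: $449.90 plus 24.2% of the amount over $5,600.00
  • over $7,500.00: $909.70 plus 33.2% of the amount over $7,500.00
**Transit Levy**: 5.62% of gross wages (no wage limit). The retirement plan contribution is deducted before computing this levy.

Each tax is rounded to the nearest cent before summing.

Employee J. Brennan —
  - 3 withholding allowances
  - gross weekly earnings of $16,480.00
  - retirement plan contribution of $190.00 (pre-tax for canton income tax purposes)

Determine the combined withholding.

Canton Income Tax: taxable = $16,480.00 − $190.00 − 3×$40.00 = $16,170.00
  $909.70 + 33.2% × ($16,170.00 − $7,500.00) = $909.70 + 33.2% × $8,670.00 = $3,788.14
Transit Levy: 5.62% × $16,290.00 = $915.50
Total: $3,788.14 + $915.50 = $4,703.64

$4,703.64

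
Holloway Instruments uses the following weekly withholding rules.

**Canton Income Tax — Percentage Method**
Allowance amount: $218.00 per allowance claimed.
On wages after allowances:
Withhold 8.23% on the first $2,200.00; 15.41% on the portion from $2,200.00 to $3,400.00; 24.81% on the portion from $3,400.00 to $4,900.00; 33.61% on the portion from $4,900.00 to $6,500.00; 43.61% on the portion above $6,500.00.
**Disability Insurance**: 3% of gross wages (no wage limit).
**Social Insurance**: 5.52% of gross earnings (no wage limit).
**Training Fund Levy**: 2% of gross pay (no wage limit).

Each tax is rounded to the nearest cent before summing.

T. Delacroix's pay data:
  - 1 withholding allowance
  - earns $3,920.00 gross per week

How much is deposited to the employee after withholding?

$3,066.71

Canton Income Tax: taxable = $3,920.00 − 1×$218.00 = $3,702.00
  $365.98 + 24.81% × ($3,702.00 − $3,400.00) = $365.98 + 24.81% × $302.00 = $440.91
Disability Insurance: 3% × $3,920.00 = $117.60
Social Insurance: 5.52% × $3,920.00 = $216.38
Training Fund Levy: 2% × $3,920.00 = $78.40
Total withheld: $440.91 + $117.60 + $216.38 + $78.40 = $853.29
Net pay: $3,920.00 − $853.29 = $3,066.71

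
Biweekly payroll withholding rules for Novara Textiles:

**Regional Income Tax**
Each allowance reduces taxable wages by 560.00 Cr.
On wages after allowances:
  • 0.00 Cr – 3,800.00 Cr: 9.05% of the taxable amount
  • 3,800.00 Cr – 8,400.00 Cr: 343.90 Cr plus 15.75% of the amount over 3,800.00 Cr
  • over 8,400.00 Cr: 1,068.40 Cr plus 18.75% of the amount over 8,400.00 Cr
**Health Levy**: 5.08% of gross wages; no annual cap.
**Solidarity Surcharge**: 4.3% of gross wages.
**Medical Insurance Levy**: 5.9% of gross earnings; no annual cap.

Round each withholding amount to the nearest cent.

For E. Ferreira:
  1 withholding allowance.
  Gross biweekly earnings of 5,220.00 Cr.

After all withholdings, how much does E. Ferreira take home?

Regional Income Tax: taxable = 5,220.00 Cr − 1×560.00 Cr = 4,660.00 Cr
  343.90 Cr + 15.75% × (4,660.00 Cr − 3,800.00 Cr) = 343.90 Cr + 15.75% × 860.00 Cr = 479.35 Cr
Health Levy: 5.08% × 5,220.00 Cr = 265.18 Cr
Solidarity Surcharge: 4.3% × 5,220.00 Cr = 224.46 Cr
Medical Insurance Levy: 5.9% × 5,220.00 Cr = 307.98 Cr
Total withheld: 479.35 Cr + 265.18 Cr + 224.46 Cr + 307.98 Cr = 1,276.97 Cr
Net pay: 5,220.00 Cr − 1,276.97 Cr = 3,943.03 Cr

3,943.03 Cr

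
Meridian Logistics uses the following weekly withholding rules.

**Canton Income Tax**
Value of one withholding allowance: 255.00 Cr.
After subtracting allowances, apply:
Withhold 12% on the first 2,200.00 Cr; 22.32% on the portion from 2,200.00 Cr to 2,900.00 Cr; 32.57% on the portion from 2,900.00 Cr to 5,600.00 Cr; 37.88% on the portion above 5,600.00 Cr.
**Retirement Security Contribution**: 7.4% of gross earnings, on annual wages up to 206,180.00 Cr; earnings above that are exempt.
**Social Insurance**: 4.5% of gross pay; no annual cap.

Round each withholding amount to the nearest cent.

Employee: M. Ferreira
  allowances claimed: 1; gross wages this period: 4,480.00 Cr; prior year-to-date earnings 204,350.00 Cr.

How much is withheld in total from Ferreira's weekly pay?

Canton Income Tax: taxable = 4,480.00 Cr − 1×255.00 Cr = 4,225.00 Cr
  420.24 Cr + 32.57% × (4,225.00 Cr − 2,900.00 Cr) = 420.24 Cr + 32.57% × 1,325.00 Cr = 851.79 Cr
Retirement Security Contribution: cap 206,180.00 Cr − YTD 204,350.00 Cr = 1,830.00 Cr subject; 7.4% × 1,830.00 Cr = 135.42 Cr
Social Insurance: 4.5% × 4,480.00 Cr = 201.60 Cr
Total: 851.79 Cr + 135.42 Cr + 201.60 Cr = 1,188.81 Cr

1,188.81 Cr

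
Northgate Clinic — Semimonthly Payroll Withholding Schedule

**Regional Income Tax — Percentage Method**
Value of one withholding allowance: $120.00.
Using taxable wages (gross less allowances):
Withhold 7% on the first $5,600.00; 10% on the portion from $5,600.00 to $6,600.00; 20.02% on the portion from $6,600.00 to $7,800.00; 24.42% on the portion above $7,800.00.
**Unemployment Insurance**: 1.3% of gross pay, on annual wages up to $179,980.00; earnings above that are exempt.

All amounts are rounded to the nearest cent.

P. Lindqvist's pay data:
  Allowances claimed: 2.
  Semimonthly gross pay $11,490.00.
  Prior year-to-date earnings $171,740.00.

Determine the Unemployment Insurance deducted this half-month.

Unemployment Insurance: cap $179,980.00 − YTD $171,740.00 = $8,240.00 subject; 1.3% × $8,240.00 = $107.12

$107.12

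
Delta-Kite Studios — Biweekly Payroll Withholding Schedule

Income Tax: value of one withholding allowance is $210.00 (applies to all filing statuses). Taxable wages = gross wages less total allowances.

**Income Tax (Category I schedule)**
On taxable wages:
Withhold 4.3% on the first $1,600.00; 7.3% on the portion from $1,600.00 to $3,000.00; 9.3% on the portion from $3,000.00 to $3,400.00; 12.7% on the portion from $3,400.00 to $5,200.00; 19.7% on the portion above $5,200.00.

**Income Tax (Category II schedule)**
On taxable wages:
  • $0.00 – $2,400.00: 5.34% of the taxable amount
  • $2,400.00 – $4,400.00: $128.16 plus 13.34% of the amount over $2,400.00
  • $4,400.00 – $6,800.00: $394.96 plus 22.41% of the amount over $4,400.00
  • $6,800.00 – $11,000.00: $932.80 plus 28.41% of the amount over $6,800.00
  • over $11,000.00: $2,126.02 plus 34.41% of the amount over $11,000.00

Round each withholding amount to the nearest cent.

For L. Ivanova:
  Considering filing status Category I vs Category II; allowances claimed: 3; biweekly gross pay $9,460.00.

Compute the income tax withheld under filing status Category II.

Income Tax (Category II): taxable = $9,460.00 − 3×$210.00 = $8,830.00
  $932.80 + 28.41% × ($8,830.00 − $6,800.00) = $932.80 + 28.41% × $2,030.00 = $1,509.52

$1,509.52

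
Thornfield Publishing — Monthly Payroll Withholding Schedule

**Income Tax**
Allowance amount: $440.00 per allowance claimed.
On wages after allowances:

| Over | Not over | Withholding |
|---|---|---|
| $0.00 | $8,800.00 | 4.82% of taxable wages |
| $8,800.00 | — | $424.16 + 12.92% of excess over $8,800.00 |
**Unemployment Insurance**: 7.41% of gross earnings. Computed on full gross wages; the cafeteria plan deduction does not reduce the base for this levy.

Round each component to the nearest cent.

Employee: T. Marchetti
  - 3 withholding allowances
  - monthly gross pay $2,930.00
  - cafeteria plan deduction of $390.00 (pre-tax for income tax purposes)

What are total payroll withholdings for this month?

Income Tax: taxable = $2,930.00 − $390.00 − 3×$440.00 = $1,220.00
  4.82% × $1,220.00 = $58.80
Unemployment Insurance: 7.41% × $2,930.00 = $217.11
Total: $58.80 + $217.11 = $275.91

$275.91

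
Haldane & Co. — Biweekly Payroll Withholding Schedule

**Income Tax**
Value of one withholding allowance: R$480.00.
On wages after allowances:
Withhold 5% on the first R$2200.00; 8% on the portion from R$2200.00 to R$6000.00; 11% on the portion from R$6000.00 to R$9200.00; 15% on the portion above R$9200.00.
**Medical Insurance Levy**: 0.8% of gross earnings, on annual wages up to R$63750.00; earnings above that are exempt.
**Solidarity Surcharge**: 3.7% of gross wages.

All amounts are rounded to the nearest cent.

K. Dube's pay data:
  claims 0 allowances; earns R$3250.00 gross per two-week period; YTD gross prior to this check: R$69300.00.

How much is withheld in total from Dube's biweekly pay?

Income Tax: taxable = R$3250.00
  R$110.00 + 8% × (R$3250.00 − R$2200.00) = R$110.00 + 8% × R$1050.00 = R$194.00
Medical Insurance Levy: YTD R$69300.00 ≥ cap R$63750.00 → R$0.00
Solidarity Surcharge: 3.7% × R$3250.00 = R$120.25
Total: R$194.00 + R$0.00 + R$120.25 = R$314.25

R$314.25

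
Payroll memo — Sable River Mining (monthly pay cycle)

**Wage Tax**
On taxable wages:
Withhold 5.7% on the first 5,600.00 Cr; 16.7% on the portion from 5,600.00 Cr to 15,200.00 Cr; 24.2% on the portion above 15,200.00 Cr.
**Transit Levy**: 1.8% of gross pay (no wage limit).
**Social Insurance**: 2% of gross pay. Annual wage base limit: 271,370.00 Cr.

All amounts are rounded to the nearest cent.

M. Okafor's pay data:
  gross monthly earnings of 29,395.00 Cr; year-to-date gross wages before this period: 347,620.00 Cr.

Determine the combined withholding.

5,886.70 Cr

Wage Tax: taxable = 29,395.00 Cr
  1,922.40 Cr + 24.2% × (29,395.00 Cr − 15,200.00 Cr) = 1,922.40 Cr + 24.2% × 14,195.00 Cr = 5,357.59 Cr
Transit Levy: 1.8% × 29,395.00 Cr = 529.11 Cr
Social Insurance: YTD 347,620.00 Cr ≥ cap 271,370.00 Cr → 0.00 Cr
Total: 5,357.59 Cr + 529.11 Cr + 0.00 Cr = 5,886.70 Cr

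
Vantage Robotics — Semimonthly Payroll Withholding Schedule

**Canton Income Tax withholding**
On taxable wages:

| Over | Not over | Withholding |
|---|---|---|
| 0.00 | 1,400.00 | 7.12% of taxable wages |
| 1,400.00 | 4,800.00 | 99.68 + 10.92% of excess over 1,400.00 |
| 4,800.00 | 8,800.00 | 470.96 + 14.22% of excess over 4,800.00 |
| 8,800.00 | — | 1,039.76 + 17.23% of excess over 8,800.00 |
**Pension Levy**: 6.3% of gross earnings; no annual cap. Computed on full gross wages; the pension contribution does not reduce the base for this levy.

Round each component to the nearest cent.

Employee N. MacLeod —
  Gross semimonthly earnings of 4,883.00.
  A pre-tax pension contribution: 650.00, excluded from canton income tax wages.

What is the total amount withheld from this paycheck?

Canton Income Tax: taxable = 4,883.00 − 650.00 = 4,233.00
  99.68 + 10.92% × (4,233.00 − 1,400.00) = 99.68 + 10.92% × 2,833.00 = 409.04
Pension Levy: 6.3% × 4,883.00 = 307.63
Total: 409.04 + 307.63 = 716.67

716.67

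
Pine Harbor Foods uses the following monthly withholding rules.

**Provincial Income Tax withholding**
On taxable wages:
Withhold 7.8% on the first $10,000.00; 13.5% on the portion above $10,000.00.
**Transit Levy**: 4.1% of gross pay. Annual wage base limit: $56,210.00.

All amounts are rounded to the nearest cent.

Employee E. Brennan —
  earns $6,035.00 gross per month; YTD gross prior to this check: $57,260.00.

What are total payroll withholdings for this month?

Provincial Income Tax: taxable = $6,035.00
  7.8% × $6,035.00 = $470.73
Transit Levy: YTD $57,260.00 ≥ cap $56,210.00 → $0.00
Total: $470.73 + $0.00 = $470.73

$470.73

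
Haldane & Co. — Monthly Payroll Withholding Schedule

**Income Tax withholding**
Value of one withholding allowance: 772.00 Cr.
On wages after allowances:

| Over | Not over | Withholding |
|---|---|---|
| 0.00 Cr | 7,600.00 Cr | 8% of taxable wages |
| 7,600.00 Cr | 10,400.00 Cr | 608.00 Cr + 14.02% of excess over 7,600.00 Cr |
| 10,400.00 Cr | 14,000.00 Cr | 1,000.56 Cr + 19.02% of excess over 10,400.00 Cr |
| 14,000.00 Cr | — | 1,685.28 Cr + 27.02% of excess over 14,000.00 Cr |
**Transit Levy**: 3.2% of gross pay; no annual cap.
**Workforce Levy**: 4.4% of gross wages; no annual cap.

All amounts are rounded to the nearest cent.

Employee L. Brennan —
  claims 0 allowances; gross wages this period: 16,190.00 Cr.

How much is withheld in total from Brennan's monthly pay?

Income Tax: taxable = 16,190.00 Cr
  1,685.28 Cr + 27.02% × (16,190.00 Cr − 14,000.00 Cr) = 1,685.28 Cr + 27.02% × 2,190.00 Cr = 2,277.02 Cr
Transit Levy: 3.2% × 16,190.00 Cr = 518.08 Cr
Workforce Levy: 4.4% × 16,190.00 Cr = 712.36 Cr
Total: 2,277.02 Cr + 518.08 Cr + 712.36 Cr = 3,507.46 Cr

3,507.46 Cr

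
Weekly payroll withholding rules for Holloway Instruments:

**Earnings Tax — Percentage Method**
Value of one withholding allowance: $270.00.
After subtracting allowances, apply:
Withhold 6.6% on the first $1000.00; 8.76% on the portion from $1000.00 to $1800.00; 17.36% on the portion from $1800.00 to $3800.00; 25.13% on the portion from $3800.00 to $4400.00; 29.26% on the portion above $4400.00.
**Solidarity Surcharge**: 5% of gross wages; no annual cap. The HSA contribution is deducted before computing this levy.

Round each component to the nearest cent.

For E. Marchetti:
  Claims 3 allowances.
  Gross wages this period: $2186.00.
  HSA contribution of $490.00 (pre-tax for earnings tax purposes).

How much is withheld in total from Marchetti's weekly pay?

$143.28

Earnings Tax: taxable = $2186.00 − $490.00 − 3×$270.00 = $886.00
  6.6% × $886.00 = $58.48
Solidarity Surcharge: 5% × $1696.00 = $84.80
Total: $58.48 + $84.80 = $143.28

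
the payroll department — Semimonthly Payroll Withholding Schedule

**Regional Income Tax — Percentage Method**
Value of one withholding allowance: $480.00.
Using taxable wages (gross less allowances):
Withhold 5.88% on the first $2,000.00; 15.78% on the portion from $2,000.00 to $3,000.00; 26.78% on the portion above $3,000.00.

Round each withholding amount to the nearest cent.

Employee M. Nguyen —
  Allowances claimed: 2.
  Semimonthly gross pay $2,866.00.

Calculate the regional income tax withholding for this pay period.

Regional Income Tax: taxable = $2,866.00 − 2×$480.00 = $1,906.00
  5.88% × $1,906.00 = $112.07

$112.07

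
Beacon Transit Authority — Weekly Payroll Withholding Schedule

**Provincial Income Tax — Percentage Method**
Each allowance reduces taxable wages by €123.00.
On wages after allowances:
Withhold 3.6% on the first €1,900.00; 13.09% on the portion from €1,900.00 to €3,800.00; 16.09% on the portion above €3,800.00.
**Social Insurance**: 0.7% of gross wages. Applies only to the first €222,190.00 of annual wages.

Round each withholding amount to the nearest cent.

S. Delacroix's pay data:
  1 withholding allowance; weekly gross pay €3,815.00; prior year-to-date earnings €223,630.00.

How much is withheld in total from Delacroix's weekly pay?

Provincial Income Tax: taxable = €3,815.00 − 1×€123.00 = €3,692.00
  €68.40 + 13.09% × (€3,692.00 − €1,900.00) = €68.40 + 13.09% × €1,792.00 = €302.97
Social Insurance: YTD €223,630.00 ≥ cap €222,190.00 → €0.00
Total: €302.97 + €0.00 = €302.97

€302.97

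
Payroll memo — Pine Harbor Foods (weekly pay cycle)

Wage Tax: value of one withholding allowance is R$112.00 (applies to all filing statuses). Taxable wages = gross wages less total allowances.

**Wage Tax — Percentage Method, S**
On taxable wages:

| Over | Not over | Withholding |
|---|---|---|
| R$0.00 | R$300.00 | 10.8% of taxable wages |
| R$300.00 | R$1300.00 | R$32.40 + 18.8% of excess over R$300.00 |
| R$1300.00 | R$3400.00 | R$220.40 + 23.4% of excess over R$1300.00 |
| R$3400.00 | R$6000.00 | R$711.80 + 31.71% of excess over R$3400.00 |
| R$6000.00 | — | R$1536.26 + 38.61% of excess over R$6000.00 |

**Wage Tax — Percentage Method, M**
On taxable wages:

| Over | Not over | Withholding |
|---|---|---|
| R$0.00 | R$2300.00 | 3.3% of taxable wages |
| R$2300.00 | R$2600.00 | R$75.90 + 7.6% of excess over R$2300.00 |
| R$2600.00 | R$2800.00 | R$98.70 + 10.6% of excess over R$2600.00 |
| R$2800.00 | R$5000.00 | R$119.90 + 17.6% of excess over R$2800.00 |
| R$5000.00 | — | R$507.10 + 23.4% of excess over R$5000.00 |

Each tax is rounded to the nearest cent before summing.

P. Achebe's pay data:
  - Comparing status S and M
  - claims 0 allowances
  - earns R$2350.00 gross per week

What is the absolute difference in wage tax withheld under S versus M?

R$386.40

Wage Tax (S): taxable = R$2350.00
  R$220.40 + 23.4% × (R$2350.00 − R$1300.00) = R$220.40 + 23.4% × R$1050.00 = R$466.10
Wage Tax (M): taxable = R$2350.00
  R$75.90 + 7.6% × (R$2350.00 − R$2300.00) = R$75.90 + 7.6% × R$50.00 = R$79.70
Difference: |R$466.10 − R$79.70| = R$386.40 (higher under S)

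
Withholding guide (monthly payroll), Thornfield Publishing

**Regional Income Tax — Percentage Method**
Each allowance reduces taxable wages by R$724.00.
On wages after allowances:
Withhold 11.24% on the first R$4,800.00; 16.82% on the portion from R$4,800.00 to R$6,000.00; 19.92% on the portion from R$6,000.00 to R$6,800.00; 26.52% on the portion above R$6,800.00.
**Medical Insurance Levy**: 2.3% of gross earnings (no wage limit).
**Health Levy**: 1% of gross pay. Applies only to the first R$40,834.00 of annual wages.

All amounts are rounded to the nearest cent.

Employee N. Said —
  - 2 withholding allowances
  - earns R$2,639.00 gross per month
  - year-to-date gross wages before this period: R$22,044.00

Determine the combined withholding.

R$220.96

Regional Income Tax: taxable = R$2,639.00 − 2×R$724.00 = R$1,191.00
  11.24% × R$1,191.00 = R$133.87
Medical Insurance Levy: 2.3% × R$2,639.00 = R$60.70
Health Levy: 1% × R$2,639.00 = R$26.39
Total: R$133.87 + R$60.70 + R$26.39 = R$220.96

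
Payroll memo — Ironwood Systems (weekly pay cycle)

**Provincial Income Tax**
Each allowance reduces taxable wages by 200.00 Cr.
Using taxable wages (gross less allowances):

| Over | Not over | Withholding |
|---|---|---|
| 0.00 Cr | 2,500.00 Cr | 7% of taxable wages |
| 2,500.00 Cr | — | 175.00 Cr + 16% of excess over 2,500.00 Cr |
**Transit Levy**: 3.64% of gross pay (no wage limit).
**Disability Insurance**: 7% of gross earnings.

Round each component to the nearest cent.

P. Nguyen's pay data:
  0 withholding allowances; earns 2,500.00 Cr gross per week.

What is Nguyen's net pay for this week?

Provincial Income Tax: taxable = 2,500.00 Cr
  7% × 2,500.00 Cr = 175.00 Cr
Transit Levy: 3.64% × 2,500.00 Cr = 91.00 Cr
Disability Insurance: 7% × 2,500.00 Cr = 175.00 Cr
Total withheld: 175.00 Cr + 91.00 Cr + 175.00 Cr = 441.00 Cr
Net pay: 2,500.00 Cr − 441.00 Cr = 2,059.00 Cr

2,059.00 Cr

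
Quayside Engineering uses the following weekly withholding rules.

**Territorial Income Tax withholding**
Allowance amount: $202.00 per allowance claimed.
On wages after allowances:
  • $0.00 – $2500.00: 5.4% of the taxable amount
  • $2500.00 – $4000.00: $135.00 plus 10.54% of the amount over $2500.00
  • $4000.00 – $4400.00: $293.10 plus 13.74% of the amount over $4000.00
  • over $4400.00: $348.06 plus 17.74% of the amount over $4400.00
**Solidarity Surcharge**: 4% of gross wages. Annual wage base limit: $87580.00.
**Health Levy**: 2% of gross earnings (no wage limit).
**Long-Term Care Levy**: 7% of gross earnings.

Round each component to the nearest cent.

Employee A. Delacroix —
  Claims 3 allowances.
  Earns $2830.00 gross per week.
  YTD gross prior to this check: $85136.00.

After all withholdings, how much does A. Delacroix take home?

Territorial Income Tax: taxable = $2830.00 − 3×$202.00 = $2224.00
  5.4% × $2224.00 = $120.10
Solidarity Surcharge: cap $87580.00 − YTD $85136.00 = $2444.00 subject; 4% × $2444.00 = $97.76
Health Levy: 2% × $2830.00 = $56.60
Long-Term Care Levy: 7% × $2830.00 = $198.10
Total withheld: $120.10 + $97.76 + $56.60 + $198.10 = $472.56
Net pay: $2830.00 − $472.56 = $2357.44

$2357.44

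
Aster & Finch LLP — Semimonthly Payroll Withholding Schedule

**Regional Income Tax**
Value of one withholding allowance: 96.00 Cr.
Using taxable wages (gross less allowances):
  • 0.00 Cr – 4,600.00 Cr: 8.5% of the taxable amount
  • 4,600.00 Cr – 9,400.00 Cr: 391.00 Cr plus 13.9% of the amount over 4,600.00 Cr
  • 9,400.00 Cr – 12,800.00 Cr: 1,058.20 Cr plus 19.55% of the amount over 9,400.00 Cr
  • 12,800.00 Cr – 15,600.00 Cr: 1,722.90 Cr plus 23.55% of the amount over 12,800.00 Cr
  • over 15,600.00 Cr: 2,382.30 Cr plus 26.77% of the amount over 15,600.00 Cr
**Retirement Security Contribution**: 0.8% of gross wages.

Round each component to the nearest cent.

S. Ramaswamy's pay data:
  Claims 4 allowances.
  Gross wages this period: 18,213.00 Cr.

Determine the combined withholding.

3,124.70 Cr

Regional Income Tax: taxable = 18,213.00 Cr − 4×96.00 Cr = 17,829.00 Cr
  2,382.30 Cr + 26.77% × (17,829.00 Cr − 15,600.00 Cr) = 2,382.30 Cr + 26.77% × 2,229.00 Cr = 2,979.00 Cr
Retirement Security Contribution: 0.8% × 18,213.00 Cr = 145.70 Cr
Total: 2,979.00 Cr + 145.70 Cr = 3,124.70 Cr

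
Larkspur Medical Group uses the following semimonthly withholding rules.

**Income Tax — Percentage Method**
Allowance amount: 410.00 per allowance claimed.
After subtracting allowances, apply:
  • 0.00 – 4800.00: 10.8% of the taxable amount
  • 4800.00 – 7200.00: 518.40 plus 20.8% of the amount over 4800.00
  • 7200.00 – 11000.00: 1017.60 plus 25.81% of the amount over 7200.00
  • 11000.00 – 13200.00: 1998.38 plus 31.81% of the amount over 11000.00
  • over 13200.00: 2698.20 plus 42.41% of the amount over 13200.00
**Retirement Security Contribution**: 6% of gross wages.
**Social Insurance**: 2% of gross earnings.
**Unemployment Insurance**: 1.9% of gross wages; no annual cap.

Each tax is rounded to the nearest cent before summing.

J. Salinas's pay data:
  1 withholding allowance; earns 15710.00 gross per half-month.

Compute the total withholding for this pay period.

Income Tax: taxable = 15710.00 − 1×410.00 = 15300.00
  2698.20 + 42.41% × (15300.00 − 13200.00) = 2698.20 + 42.41% × 2100.00 = 3588.81
Retirement Security Contribution: 6% × 15710.00 = 942.60
Social Insurance: 2% × 15710.00 = 314.20
Unemployment Insurance: 1.9% × 15710.00 = 298.49
Total: 3588.81 + 942.60 + 314.20 + 298.49 = 5144.10

5144.10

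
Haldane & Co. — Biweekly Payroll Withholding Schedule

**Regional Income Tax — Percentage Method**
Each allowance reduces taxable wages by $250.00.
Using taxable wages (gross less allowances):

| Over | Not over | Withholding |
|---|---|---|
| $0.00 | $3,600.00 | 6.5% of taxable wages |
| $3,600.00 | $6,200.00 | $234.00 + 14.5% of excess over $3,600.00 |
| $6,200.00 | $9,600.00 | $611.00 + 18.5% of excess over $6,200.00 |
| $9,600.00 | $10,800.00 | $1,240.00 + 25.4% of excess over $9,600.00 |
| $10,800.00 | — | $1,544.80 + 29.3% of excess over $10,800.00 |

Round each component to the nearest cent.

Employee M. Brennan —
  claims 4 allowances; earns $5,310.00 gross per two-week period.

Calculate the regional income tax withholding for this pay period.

Regional Income Tax: taxable = $5,310.00 − 4×$250.00 = $4,310.00
  $234.00 + 14.5% × ($4,310.00 − $3,600.00) = $234.00 + 14.5% × $710.00 = $336.95

$336.95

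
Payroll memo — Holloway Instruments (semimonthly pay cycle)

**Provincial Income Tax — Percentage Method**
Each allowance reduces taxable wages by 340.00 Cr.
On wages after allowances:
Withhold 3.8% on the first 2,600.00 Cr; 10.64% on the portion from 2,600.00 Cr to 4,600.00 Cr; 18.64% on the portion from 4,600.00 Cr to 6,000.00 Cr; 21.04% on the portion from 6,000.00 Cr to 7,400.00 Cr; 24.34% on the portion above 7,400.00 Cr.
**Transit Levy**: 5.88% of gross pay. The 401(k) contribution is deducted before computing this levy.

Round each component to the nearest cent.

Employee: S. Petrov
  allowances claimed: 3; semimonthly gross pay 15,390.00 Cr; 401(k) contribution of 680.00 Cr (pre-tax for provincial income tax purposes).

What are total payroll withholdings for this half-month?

Provincial Income Tax: taxable = 15,390.00 Cr − 680.00 Cr − 3×340.00 Cr = 13,690.00 Cr
  867.12 Cr + 24.34% × (13,690.00 Cr − 7,400.00 Cr) = 867.12 Cr + 24.34% × 6,290.00 Cr = 2,398.11 Cr
Transit Levy: 5.88% × 14,710.00 Cr = 864.95 Cr
Total: 2,398.11 Cr + 864.95 Cr = 3,263.06 Cr

3,263.06 Cr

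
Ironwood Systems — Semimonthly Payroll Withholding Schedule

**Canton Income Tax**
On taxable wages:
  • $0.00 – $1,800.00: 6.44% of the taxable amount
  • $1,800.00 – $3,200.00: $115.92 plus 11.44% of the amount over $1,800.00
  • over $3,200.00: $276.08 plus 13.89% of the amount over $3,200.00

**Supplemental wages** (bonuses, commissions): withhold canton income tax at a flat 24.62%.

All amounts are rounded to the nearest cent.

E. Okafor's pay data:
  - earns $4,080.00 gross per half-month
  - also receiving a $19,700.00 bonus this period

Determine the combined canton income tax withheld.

Canton Income Tax: taxable = $4,080.00
  $276.08 + 13.89% × ($4,080.00 − $3,200.00) = $276.08 + 13.89% × $880.00 = $398.31
Supplemental (24.62% flat on bonus): 24.62% × $19,700.00 = $4,850.14
Total canton income tax: $398.31 + $4,850.14 = $5,248.45

$5,248.45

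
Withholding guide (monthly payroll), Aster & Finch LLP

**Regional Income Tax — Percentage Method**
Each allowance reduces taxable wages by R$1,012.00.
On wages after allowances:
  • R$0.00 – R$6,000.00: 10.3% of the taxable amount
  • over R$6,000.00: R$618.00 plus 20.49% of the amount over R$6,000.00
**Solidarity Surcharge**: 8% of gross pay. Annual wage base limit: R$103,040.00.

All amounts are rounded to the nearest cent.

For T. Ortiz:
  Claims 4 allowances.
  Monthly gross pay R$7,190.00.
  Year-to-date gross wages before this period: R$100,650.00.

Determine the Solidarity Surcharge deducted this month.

Solidarity Surcharge: cap R$103,040.00 − YTD R$100,650.00 = R$2,390.00 subject; 8% × R$2,390.00 = R$191.20

R$191.20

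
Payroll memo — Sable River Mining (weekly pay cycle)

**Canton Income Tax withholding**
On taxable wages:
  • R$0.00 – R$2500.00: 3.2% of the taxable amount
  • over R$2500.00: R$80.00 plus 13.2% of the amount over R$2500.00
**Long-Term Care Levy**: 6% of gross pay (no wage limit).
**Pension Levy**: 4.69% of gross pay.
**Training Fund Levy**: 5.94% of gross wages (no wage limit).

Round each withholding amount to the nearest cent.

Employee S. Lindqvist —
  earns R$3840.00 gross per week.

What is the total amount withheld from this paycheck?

R$895.48

Canton Income Tax: taxable = R$3840.00
  R$80.00 + 13.2% × (R$3840.00 − R$2500.00) = R$80.00 + 13.2% × R$1340.00 = R$256.88
Long-Term Care Levy: 6% × R$3840.00 = R$230.40
Pension Levy: 4.69% × R$3840.00 = R$180.10
Training Fund Levy: 5.94% × R$3840.00 = R$228.10
Total: R$256.88 + R$230.40 + R$180.10 + R$228.10 = R$895.48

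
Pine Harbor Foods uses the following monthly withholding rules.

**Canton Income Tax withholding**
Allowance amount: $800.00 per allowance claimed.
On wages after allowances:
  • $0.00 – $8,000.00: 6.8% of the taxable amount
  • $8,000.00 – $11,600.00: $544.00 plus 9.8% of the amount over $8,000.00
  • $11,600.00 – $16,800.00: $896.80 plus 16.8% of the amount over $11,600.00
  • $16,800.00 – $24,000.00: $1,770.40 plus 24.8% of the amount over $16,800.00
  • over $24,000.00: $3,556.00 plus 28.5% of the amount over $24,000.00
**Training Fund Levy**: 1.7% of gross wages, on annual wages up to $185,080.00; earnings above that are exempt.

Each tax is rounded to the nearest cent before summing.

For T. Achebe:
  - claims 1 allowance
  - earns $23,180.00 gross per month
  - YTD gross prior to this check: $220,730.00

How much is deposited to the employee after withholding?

Canton Income Tax: taxable = $23,180.00 − 1×$800.00 = $22,380.00
  $1,770.40 + 24.8% × ($22,380.00 − $16,800.00) = $1,770.40 + 24.8% × $5,580.00 = $3,154.24
Training Fund Levy: YTD $220,730.00 ≥ cap $185,080.00 → $0.00
Total withheld: $3,154.24 + $0.00 = $3,154.24
Net pay: $23,180.00 − $3,154.24 = $20,025.76

$20,025.76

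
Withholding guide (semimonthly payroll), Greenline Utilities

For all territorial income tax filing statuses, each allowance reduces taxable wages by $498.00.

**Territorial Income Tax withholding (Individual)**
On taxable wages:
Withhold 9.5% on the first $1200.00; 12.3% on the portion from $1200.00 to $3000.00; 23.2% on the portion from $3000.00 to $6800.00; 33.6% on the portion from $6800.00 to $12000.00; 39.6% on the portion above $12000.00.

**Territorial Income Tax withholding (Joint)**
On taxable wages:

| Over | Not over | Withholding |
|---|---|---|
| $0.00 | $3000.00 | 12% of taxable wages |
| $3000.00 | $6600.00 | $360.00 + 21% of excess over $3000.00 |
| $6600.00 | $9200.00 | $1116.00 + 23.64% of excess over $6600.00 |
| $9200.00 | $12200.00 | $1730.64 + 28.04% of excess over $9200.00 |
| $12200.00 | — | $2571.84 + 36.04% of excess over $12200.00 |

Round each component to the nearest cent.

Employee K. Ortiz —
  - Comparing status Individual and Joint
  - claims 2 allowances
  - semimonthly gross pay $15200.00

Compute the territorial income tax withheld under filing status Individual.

$3836.98

Territorial Income Tax (Individual): taxable = $15200.00 − 2×$498.00 = $14204.00
  $2964.20 + 39.6% × ($14204.00 − $12000.00) = $2964.20 + 39.6% × $2204.00 = $3836.98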